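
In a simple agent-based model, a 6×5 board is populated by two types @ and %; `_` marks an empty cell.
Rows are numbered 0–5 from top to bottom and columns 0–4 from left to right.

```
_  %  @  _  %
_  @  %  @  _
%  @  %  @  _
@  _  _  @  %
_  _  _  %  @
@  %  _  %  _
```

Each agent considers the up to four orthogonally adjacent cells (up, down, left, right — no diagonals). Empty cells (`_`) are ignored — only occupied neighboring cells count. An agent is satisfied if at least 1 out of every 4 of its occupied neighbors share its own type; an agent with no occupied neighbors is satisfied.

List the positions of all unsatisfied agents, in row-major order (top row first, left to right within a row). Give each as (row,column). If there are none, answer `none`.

Row 0: (0,1)% 0/2 not · (0,2)@ 0/2 not · (0,4)% 0/0 satisfied
Row 1: (1,1)@ 1/3 satisfied · (1,2)% 1/4 satisfied · (1,3)@ 1/2 satisfied
Row 2: (2,0)% 0/2 not · (2,1)@ 1/3 satisfied · (2,2)% 1/3 satisfied · (2,3)@ 2/3 satisfied
Row 3: (3,0)@ 0/1 not · (3,3)@ 1/3 satisfied · (3,4)% 0/2 not
Row 4: (4,3)% 1/3 satisfied · (4,4)@ 0/2 not
Row 5: (5,0)@ 0/1 not · (5,1)% 0/1 not · (5,3)% 1/1 satisfied

(0,1), (0,2), (2,0), (3,0), (3,4), (4,4), (5,0), (5,1)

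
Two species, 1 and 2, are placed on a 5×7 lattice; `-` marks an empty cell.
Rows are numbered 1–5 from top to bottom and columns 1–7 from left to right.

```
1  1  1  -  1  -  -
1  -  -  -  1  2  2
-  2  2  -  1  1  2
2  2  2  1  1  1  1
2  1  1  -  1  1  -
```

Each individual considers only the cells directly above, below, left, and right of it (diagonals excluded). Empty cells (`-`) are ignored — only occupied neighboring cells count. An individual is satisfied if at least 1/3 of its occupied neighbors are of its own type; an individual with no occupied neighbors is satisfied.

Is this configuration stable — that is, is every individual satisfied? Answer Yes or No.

(1,1)1 2/2 ok
(1,2)1 2/2 ok
(1,3)1 1/1 ok
(1,5)1 1/1 ok
(2,1)1 1/1 ok
(2,5)1 2/3 ok
(2,6)2 1/3 ok
(2,7)2 2/2 ok
(3,2)2 2/2 ok
(3,3)2 2/2 ok
(3,5)1 3/3 ok
(3,6)1 2/4 ok
(3,7)2 1/3 ok
(4,1)2 2/2 ok
(4,2)2 3/4 ok
(4,3)2 2/4 ok
(4,4)1 1/2 ok
(4,5)1 4/4 ok
(4,6)1 4/4 ok
(4,7)1 1/2 ok
(5,1)2 1/2 ok
(5,2)1 1/3 ok
(5,3)1 1/2 ok
(5,5)1 2/2 ok
(5,6)1 2/2 ok
All meet the threshold, so the configuration is stable.

Yes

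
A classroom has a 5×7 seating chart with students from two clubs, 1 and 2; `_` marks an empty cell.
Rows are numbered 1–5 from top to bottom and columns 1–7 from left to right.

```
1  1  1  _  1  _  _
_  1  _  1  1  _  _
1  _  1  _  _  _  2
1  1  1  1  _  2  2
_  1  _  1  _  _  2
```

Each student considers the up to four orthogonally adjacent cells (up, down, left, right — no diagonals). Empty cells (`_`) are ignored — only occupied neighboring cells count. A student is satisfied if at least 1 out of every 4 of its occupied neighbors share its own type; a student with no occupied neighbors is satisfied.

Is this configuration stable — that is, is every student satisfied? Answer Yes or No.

Yes

Row 1: (1,1)1 1/1 satisfied · (1,2)1 3/3 satisfied · (1,3)1 1/1 satisfied · (1,5)1 1/1 satisfied
Row 2: (2,2)1 1/1 satisfied · (2,4)1 1/1 satisfied · (2,5)1 2/2 satisfied
Row 3: (3,1)1 1/1 satisfied · (3,3)1 1/1 satisfied · (3,7)2 1/1 satisfied
Row 4: (4,1)1 2/2 satisfied · (4,2)1 3/3 satisfied · (4,3)1 3/3 satisfied · (4,4)1 2/2 satisfied · (4,6)2 1/1 satisfied · (4,7)2 3/3 satisfied
Row 5: (5,2)1 1/1 satisfied · (5,4)1 1/1 satisfied · (5,7)2 1/1 satisfied
All meet the threshold, so the configuration is stable.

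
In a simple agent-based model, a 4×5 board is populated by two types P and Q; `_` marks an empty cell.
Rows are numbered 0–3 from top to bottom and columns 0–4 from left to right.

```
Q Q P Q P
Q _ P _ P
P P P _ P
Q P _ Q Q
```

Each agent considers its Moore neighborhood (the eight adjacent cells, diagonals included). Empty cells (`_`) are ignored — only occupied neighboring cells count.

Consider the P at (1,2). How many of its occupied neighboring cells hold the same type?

Occupied neighbors of (1,2): (0,1)=Q, (0,2)=P, (0,3)=Q, (2,1)=P, (2,2)=P.
Same type (P): 3 of 5.

3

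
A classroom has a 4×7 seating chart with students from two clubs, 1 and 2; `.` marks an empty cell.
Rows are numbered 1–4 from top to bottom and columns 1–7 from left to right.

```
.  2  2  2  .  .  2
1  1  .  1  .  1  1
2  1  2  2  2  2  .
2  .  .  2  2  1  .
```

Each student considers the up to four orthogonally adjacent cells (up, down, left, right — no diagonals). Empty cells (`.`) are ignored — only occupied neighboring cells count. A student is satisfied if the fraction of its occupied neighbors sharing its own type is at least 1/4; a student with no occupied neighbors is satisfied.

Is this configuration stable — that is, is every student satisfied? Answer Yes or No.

(1,2)2 1/2 ok
(1,3)2 2/2 ok
(1,4)2 1/2 ok
(1,7)2 0/1 unhappy
(2,1)1 1/2 ok
(2,2)1 2/3 ok
(2,4)1 0/2 unhappy
(2,6)1 1/2 ok
(2,7)1 1/2 ok
(3,1)2 1/3 ok
(3,2)1 1/3 ok
(3,3)2 1/2 ok
(3,4)2 3/4 ok
(3,5)2 3/3 ok
(3,6)2 1/3 ok
(4,1)2 1/1 ok
(4,4)2 2/2 ok
(4,5)2 2/3 ok
(4,6)1 0/2 unhappy
For instance (1,7) has only 0/1 same-type neighbors, below 1/4.

No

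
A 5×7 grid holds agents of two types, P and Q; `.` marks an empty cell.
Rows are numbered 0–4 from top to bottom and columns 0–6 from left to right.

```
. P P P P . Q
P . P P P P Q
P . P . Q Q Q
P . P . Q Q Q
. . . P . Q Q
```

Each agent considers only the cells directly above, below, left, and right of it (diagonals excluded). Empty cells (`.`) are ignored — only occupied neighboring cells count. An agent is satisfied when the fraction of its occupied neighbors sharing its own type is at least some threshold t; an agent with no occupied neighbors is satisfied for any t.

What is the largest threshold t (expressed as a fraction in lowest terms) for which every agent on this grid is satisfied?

1/3

(0,1)P 1/1
(0,2)P 3/3
(0,3)P 3/3
(0,4)P 2/2
(0,6)Q 1/1
(1,0)P 1/1
(1,2)P 3/3
(1,3)P 3/3
(1,4)P 3/4
(1,5)P 1/3
(1,6)Q 2/3
(2,0)P 2/2
(2,2)P 2/2
(2,4)Q 2/3
(2,5)Q 3/4
(2,6)Q 3/3
(3,0)P 1/1
(3,2)P 1/1
(3,4)Q 2/2
(3,5)Q 4/4
(3,6)Q 3/3
(4,3)P — no occupied neighbors
(4,5)Q 2/2
(4,6)Q 2/2
The smallest same-type fraction is 1/3 at (1,5), which reduces to 1/3. Any threshold above that leaves this agent unsatisfied.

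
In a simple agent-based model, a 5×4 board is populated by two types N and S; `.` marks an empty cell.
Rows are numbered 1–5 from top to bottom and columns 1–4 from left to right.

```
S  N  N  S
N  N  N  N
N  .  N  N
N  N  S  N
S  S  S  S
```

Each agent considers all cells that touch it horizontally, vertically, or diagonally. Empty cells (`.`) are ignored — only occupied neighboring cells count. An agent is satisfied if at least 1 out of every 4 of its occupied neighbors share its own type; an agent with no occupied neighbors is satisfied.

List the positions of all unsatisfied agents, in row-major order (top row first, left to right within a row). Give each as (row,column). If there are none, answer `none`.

(1,1), (1,4)

(1,1)S 0/3 not
(1,2)N 4/5 satisfied
(1,3)N 4/5 satisfied
(1,4)S 0/3 not
(2,1)N 3/4 satisfied
(2,2)N 6/7 satisfied
(2,3)N 6/7 satisfied
(2,4)N 4/5 satisfied
(3,1)N 4/4 satisfied
(3,3)N 6/7 satisfied
(3,4)N 4/5 satisfied
(4,1)N 2/4 satisfied
(4,2)N 3/7 satisfied
(4,3)S 3/7 satisfied
(4,4)N 2/5 satisfied
(5,1)S 1/3 satisfied
(5,2)S 3/5 satisfied
(5,3)S 3/5 satisfied
(5,4)S 2/3 satisfied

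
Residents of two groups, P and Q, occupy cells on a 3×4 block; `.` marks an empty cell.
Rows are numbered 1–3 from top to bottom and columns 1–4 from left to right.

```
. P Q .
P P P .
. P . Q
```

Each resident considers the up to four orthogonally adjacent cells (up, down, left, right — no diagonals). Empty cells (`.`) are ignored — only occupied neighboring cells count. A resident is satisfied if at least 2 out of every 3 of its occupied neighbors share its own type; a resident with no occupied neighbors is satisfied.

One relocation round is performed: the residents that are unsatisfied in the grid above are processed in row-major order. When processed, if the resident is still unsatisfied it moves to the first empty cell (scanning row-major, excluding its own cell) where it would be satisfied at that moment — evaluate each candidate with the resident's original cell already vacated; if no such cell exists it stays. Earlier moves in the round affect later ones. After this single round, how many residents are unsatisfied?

Initially unsatisfied (in order): (1,2), (1,3), (2,3).
  (1,2) → (1,1).
  (1,3) → (1,4).
  (2,3): now satisfied by earlier moves; stays.
Resulting grid:
P . . Q
P P P .
. P . Q
All satisfied now.

0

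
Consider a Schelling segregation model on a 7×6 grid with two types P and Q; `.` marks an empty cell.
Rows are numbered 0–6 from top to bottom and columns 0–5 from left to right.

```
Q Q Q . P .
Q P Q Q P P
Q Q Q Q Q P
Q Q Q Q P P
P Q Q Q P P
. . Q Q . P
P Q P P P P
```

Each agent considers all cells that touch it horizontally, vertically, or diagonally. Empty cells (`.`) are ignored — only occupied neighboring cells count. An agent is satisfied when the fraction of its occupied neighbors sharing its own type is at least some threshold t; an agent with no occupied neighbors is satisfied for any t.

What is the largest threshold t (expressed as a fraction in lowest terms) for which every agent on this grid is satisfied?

Row 0: (0,0)Q 2/3 · (0,1)Q 4/5 · (0,2)Q 3/4 · (0,4)P 2/3
Row 1: (1,0)Q 4/5 · (1,1)P 0/8 · (1,2)Q 6/7 · (1,3)Q 5/7 · (1,4)P 3/6 · (1,5)P 3/4
Row 2: (2,0)Q 4/5 · (2,1)Q 7/8 · (2,2)Q 7/8 · (2,3)Q 6/8 · (2,4)Q 3/8 · (2,5)P 4/5
Row 3: (3,0)Q 4/5 · (3,1)Q 7/8 · (3,2)Q 8/8 · (3,3)Q 6/8 · (3,4)P 4/8 · (3,5)P 4/5
Row 4: (4,0)P 0/3 · (4,1)Q 5/6 · (4,2)Q 7/7 · (4,3)Q 5/7 · (4,4)P 4/7 · (4,5)P 4/4
Row 5: (5,2)Q 5/7 · (5,3)Q 3/7 · (5,5)P 4/4
Row 6: (6,0)P 0/1 · (6,1)Q 1/3 · (6,2)P 1/4 · (6,3)P 2/4 · (6,4)P 3/4 · (6,5)P 2/2
The smallest same-type fraction is 0/8 at (1,1), which reduces to 0/1. Any threshold above that leaves this agent unsatisfied.

0/1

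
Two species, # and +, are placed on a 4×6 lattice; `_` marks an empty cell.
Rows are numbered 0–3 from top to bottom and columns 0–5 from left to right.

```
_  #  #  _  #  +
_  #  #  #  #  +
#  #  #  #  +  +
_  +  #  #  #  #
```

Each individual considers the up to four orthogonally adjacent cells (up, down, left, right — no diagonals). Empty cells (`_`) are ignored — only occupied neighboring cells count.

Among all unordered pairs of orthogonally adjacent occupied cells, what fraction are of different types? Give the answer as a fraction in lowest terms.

8/29

Scan each occupied cell's neighbors to the right and below so each pair is counted once.
From row 0: 1 unlike of 6 pairs (running 1/6).
From row 1: 2 unlike of 9 pairs (running 3/15).
From row 2: 4 unlike of 10 pairs (running 7/25).
From row 3: 1 unlike of 4 pairs (running 8/29).
Total adjacent occupied pairs: 29; unlike-type pairs: 8.
8/29 is already in lowest terms.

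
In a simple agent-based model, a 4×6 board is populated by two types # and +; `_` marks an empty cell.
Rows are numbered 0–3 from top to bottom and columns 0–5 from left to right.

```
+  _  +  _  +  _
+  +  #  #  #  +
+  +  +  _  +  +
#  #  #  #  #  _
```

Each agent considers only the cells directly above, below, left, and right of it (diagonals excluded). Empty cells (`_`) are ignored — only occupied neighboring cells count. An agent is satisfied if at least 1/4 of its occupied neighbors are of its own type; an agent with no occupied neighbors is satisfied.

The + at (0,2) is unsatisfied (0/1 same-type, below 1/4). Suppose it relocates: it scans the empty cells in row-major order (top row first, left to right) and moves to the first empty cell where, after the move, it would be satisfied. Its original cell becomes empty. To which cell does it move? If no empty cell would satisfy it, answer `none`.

Vacating (0,2). Empty cells in order:
  (0,1): 2/2 same-type → satisfied — stop here.

(0,1)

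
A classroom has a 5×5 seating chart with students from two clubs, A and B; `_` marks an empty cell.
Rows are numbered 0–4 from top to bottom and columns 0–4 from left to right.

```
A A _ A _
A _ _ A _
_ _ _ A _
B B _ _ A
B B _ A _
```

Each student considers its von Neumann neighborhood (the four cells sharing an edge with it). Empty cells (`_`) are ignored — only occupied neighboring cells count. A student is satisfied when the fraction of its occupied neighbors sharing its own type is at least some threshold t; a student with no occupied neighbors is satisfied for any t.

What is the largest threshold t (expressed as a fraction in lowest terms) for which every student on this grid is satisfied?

(0,0)A 2/2
(0,1)A 1/1
(0,3)A 1/1
(1,0)A 1/1
(1,3)A 2/2
(2,3)A 1/1
(3,0)B 2/2
(3,1)B 2/2
(3,4)A — no occupied neighbors
(4,0)B 2/2
(4,1)B 2/2
(4,3)A — no occupied neighbors
The smallest same-type fraction is 2/2 at (0,0), which reduces to 1/1. Any threshold above that leaves this student unsatisfied.

1/1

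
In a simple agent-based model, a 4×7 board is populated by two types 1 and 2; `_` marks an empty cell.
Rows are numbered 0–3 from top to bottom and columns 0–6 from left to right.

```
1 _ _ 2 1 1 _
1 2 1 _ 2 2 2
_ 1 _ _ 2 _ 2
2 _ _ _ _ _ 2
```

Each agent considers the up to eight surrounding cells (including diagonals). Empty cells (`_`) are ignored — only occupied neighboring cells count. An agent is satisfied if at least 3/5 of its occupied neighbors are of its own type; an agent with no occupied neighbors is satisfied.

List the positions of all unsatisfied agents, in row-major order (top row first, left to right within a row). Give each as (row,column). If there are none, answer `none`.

(0,0), (0,3), (0,4), (0,5), (1,1), (1,2), (2,1), (3,0)

Row 0: (0,0)1 1/2 ✗ · (0,3)2 1/3 ✗ · (0,4)1 1/4 ✗ · (0,5)1 1/4 ✗
Row 1: (1,0)1 2/3 ✓ · (1,1)2 0/4 ✗ · (1,2)1 1/3 ✗ · (1,4)2 3/5 ✓ · (1,5)2 4/6 ✓ · (1,6)2 2/3 ✓
Row 2: (2,1)1 2/4 ✗ · (2,4)2 2/2 ✓ · (2,6)2 3/3 ✓
Row 3: (3,0)2 0/1 ✗ · (3,6)2 1/1 ✓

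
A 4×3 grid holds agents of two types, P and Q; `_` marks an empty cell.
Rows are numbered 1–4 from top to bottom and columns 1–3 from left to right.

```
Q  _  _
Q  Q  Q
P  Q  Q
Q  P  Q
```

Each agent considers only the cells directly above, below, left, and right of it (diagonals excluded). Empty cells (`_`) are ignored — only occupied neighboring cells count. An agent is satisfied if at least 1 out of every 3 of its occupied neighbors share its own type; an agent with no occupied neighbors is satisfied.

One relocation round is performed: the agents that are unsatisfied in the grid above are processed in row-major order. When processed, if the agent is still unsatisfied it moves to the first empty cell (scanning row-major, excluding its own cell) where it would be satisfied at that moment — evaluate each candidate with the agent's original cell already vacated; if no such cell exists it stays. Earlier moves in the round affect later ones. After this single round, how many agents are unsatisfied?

Initially unsatisfied (in order): (3,1), (4,1), (4,2).
  (3,1): no empty cell satisfies it; stays.
  (4,1) → (1,2).
  (4,2) → (4,1).
Resulting grid:
Q Q _
Q Q Q
P Q Q
P _ Q
All satisfied now.

0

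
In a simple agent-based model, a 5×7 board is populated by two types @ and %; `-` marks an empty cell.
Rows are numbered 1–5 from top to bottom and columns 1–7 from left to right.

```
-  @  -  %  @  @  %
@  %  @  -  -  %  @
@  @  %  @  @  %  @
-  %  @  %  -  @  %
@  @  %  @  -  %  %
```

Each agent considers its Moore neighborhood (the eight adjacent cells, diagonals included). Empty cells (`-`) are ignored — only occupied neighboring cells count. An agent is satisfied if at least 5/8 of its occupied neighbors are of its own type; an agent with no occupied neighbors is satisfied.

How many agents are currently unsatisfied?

24

(1,2)@ 2/3 ✓
(1,4)% 0/2 ✗
(1,5)@ 1/3 ✗
(1,6)@ 2/4 ✗
(1,7)% 1/3 ✗
(2,1)@ 3/4 ✓
(2,2)% 1/6 ✗
(2,3)@ 3/6 ✗
(2,6)% 2/7 ✗
(2,7)@ 2/5 ✗
(3,1)@ 2/4 ✗
(3,2)@ 4/7 ✗
(3,3)% 3/7 ✗
(3,4)@ 3/5 ✗
(3,5)@ 2/5 ✗
(3,6)% 2/6 ✗
(3,7)@ 2/5 ✗
(4,2)% 2/7 ✗
(4,3)@ 4/8 ✗
(4,4)% 2/6 ✗
(4,6)@ 2/6 ✗
(4,7)% 3/5 ✗
(5,1)@ 1/2 ✗
(5,2)@ 2/4 ✗
(5,3)% 2/5 ✗
(5,4)@ 1/3 ✗
(5,6)% 2/3 ✓
(5,7)% 2/3 ✓
Unsatisfied: (1,4), (1,5), (1,6), (1,7), (2,2), (2,3), (2,6), (2,7), (3,1), (3,2), (3,3), (3,4), (3,5), (3,6), (3,7), (4,2), (4,3), (4,4), (4,6), (4,7), (5,1), (5,2), (5,3), (5,4) — 24 in total.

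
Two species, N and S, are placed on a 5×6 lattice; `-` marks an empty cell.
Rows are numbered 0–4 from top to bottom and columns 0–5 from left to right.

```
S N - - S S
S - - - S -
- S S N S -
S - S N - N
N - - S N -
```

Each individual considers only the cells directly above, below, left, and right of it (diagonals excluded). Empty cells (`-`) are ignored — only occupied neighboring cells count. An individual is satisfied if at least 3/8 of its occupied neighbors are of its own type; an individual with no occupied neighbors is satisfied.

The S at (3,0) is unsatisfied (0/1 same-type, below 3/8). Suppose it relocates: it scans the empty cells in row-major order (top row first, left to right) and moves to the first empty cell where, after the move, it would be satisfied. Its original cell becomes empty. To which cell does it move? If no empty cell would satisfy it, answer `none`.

(0,3)

Vacating (3,0). Empty cells in order:
  (0,2): 0/1 same-type → still unsatisfied.
  (0,3): 1/1 same-type → satisfied — stop here.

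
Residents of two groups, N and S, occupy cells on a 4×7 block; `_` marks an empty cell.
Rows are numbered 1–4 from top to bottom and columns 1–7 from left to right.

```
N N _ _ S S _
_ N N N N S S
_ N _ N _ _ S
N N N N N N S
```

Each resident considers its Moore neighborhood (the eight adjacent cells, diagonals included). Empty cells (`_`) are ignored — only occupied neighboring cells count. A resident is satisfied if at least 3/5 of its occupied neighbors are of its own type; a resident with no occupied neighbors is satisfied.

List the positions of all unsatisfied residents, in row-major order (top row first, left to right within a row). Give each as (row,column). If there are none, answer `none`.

(1,1)N 2/2 satisfied
(1,2)N 3/3 satisfied
(1,5)S 2/4 not
(1,6)S 3/4 satisfied
(2,2)N 4/4 satisfied
(2,3)N 5/5 satisfied
(2,4)N 3/4 satisfied
(2,5)N 2/5 not
(2,6)S 4/5 satisfied
(2,7)S 3/3 satisfied
(3,2)N 5/5 satisfied
(3,4)N 6/6 satisfied
(3,7)S 3/4 satisfied
(4,1)N 2/2 satisfied
(4,2)N 3/3 satisfied
(4,3)N 4/4 satisfied
(4,4)N 3/3 satisfied
(4,5)N 3/3 satisfied
(4,6)N 1/3 not
(4,7)S 1/2 not

(1,5), (2,5), (4,6), (4,7)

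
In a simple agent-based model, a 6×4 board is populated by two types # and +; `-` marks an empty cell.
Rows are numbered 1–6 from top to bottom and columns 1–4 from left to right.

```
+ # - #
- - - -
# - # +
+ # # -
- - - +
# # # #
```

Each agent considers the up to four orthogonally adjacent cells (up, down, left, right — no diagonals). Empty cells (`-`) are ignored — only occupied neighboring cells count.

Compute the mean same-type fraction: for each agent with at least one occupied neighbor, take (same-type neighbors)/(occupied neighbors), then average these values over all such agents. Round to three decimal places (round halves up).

0.423

Row 1: (1,1)+ 0/1 · (1,2)# 0/1 · (1,4)# — no occupied neighbors
Row 3: (3,1)# 0/1 · (3,3)# 1/2 · (3,4)+ 0/1
Row 4: (4,1)+ 0/2 · (4,2)# 1/2 · (4,3)# 2/2
Row 5: (5,4)+ 0/1
Row 6: (6,1)# 1/1 · (6,2)# 2/2 · (6,3)# 2/2 · (6,4)# 1/2
Sum over 13 agents: 0/1 + 0/1 + 0/1 + 1/2 + 0/1 + 0/2 + 1/2 + 2/2 + 0/1 + 1/1 + 2/2 + 2/2 + 1/2 = 11/2; mean = 11/2 ÷ 13 = 11/26 = 0.423076… → 0.423.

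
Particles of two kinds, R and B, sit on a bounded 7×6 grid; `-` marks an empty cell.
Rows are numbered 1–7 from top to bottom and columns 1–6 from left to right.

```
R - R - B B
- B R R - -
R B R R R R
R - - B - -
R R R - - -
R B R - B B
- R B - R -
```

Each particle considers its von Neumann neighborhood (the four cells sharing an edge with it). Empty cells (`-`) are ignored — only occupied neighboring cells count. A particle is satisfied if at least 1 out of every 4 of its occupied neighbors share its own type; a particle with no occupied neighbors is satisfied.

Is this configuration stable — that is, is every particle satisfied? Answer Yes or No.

No

(1,1)R 0/0 ok
(1,3)R 1/1 ok
(1,5)B 1/1 ok
(1,6)B 1/1 ok
(2,2)B 1/2 ok
(2,3)R 3/4 ok
(2,4)R 2/2 ok
(3,1)R 1/2 ok
(3,2)B 1/3 ok
(3,3)R 2/3 ok
(3,4)R 3/4 ok
(3,5)R 2/2 ok
(3,6)R 1/1 ok
(4,1)R 2/2 ok
(4,4)B 0/1 unhappy
(5,1)R 3/3 ok
(5,2)R 2/3 ok
(5,3)R 2/2 ok
(6,1)R 1/2 ok
(6,2)B 0/4 unhappy
(6,3)R 1/3 ok
(6,5)B 1/2 ok
(6,6)B 1/1 ok
(7,2)R 0/2 unhappy
(7,3)B 0/2 unhappy
(7,5)R 0/1 unhappy
For instance (4,4) has only 0/1 same-type neighbors, below 1/4.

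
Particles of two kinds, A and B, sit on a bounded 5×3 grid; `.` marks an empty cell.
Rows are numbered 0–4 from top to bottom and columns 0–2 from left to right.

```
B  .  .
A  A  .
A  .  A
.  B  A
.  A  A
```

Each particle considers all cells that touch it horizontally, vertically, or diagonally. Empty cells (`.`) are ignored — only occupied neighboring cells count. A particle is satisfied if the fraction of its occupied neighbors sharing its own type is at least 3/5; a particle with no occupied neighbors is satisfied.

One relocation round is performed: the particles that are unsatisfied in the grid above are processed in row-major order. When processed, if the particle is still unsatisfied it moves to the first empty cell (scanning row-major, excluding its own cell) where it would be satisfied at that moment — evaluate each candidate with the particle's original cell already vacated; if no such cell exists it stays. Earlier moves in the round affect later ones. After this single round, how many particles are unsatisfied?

2

Initially unsatisfied (in order): (0,0), (3,1).
  (0,0): no empty cell satisfies it; stays.
  (3,1): no empty cell satisfies it; stays.
Resulting grid:
B . .
A A .
A . A
. B A
. A A
Unsatisfied now: (0,0), (3,1).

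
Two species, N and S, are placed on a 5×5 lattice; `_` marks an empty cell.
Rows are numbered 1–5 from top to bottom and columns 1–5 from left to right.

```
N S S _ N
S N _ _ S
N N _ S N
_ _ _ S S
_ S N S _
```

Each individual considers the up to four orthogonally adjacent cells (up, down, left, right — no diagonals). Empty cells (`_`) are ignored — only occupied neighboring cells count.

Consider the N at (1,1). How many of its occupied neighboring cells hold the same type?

0

Occupied neighbors of (1,1): (2,1)=S, (1,2)=S.
Same type (N): 0 of 2.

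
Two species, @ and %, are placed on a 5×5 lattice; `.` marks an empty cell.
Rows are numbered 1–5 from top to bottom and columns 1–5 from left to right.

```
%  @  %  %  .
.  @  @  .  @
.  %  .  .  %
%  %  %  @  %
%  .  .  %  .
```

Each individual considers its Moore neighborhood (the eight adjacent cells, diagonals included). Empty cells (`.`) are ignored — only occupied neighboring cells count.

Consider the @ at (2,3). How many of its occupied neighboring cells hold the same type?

2

Occupied neighbors of (2,3): (1,2)=@, (1,3)=%, (1,4)=%, (2,2)=@, (3,2)=%.
Same type (@): 2 of 5.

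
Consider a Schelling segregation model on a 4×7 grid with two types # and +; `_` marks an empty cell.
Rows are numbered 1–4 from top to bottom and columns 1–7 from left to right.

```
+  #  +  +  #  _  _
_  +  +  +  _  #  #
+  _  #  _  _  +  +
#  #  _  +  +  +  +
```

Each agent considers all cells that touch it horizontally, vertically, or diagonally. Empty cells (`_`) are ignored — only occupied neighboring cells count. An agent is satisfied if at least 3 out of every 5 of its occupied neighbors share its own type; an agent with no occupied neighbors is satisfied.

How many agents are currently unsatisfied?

9

Row 1: (1,1)+ 1/2 not · (1,2)# 0/4 not · (1,3)+ 4/5 satisfied · (1,4)+ 3/4 satisfied · (1,5)# 1/3 not
Row 2: (2,2)+ 4/6 satisfied · (2,3)+ 4/6 satisfied · (2,4)+ 3/5 satisfied · (2,6)# 2/4 not · (2,7)# 1/3 not
Row 3: (3,1)+ 1/3 not · (3,3)# 1/5 not · (3,6)+ 4/6 satisfied · (3,7)+ 3/5 satisfied
Row 4: (4,1)# 1/2 not · (4,2)# 2/3 satisfied · (4,4)+ 1/2 not · (4,5)+ 3/3 satisfied · (4,6)+ 4/4 satisfied · (4,7)+ 3/3 satisfied
Unsatisfied: (1,1), (1,2), (1,5), (2,6), (2,7), (3,1), (3,3), (4,1), (4,4) — 9 in total.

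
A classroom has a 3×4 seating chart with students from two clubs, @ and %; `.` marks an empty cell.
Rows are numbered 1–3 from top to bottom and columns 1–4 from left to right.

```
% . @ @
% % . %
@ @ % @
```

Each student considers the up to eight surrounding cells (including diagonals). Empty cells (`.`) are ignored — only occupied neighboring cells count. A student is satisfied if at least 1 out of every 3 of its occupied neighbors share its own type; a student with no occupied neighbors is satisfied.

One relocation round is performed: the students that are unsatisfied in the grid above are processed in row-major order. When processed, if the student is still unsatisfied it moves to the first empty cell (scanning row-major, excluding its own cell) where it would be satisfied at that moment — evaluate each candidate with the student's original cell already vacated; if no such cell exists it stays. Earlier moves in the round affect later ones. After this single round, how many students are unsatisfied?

Initially unsatisfied (in order): (2,4), (3,2), (3,4).
  (2,4) → (1,2).
  (3,2) → (2,3).
  (3,4): now satisfied by earlier moves; stays.
Resulting grid:
% % @ @
% % @ .
@ . % @
Unsatisfied now: (3,1).

1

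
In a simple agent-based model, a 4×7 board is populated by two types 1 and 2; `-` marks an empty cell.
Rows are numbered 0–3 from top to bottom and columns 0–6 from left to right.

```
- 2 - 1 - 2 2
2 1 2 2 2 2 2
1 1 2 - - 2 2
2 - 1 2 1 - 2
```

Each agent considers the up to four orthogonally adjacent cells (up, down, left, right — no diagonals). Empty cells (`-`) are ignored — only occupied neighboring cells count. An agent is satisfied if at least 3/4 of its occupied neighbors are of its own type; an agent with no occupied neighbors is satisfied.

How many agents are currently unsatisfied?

13

(0,1)2 0/1 ✗
(0,3)1 0/1 ✗
(0,5)2 2/2 ✓
(0,6)2 2/2 ✓
(1,0)2 0/2 ✗
(1,1)1 1/4 ✗
(1,2)2 2/3 ✗
(1,3)2 2/3 ✗
(1,4)2 2/2 ✓
(1,5)2 4/4 ✓
(1,6)2 3/3 ✓
(2,0)1 1/3 ✗
(2,1)1 2/3 ✗
(2,2)2 1/3 ✗
(2,5)2 2/2 ✓
(2,6)2 3/3 ✓
(3,0)2 0/1 ✗
(3,2)1 0/2 ✗
(3,3)2 0/2 ✗
(3,4)1 0/1 ✗
(3,6)2 1/1 ✓
Unsatisfied: (0,1), (0,3), (1,0), (1,1), (1,2), (1,3), (2,0), (2,1), (2,2), (3,0), (3,2), (3,3), (3,4) — 13 in total.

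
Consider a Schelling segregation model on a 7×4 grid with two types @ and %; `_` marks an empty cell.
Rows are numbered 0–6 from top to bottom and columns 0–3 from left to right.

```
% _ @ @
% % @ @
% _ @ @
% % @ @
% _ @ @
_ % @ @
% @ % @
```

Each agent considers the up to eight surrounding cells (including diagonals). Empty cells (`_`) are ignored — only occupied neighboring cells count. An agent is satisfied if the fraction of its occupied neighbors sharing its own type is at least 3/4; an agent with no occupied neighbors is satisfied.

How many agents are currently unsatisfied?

(0,0)% 2/2 ok
(0,2)@ 3/4 ok
(0,3)@ 3/3 ok
(1,0)% 3/3 ok
(1,1)% 3/6 unhappy
(1,2)@ 5/6 ok
(1,3)@ 5/5 ok
(2,0)% 4/4 ok
(2,2)@ 5/7 unhappy
(2,3)@ 5/5 ok
(3,0)% 3/3 ok
(3,1)% 3/6 unhappy
(3,2)@ 5/6 ok
(3,3)@ 5/5 ok
(4,0)% 3/3 ok
(4,2)@ 5/7 unhappy
(4,3)@ 5/5 ok
(5,1)% 3/6 unhappy
(5,2)@ 5/7 unhappy
(5,3)@ 4/5 ok
(6,0)% 1/2 unhappy
(6,1)@ 1/4 unhappy
(6,2)% 1/5 unhappy
(6,3)@ 2/3 unhappy
Unsatisfied: (1,1), (2,2), (3,1), (4,2), (5,1), (5,2), (6,0), (6,1), (6,2), (6,3) — 10 in total.

10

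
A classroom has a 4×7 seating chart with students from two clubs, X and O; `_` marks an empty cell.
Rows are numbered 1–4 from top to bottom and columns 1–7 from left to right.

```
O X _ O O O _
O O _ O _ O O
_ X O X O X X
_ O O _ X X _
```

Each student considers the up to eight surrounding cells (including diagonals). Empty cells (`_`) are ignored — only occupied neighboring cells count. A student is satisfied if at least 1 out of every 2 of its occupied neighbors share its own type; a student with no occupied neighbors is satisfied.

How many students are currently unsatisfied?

Row 1: (1,1)O 2/3 ok · (1,2)X 0/3 unhappy · (1,4)O 2/2 ok · (1,5)O 4/4 ok · (1,6)O 3/3 ok
Row 2: (2,1)O 2/4 ok · (2,2)O 3/5 ok · (2,4)O 4/5 ok · (2,6)O 4/6 ok · (2,7)O 2/4 ok
Row 3: (3,2)X 0/5 unhappy · (3,3)O 4/6 ok · (3,4)X 1/5 unhappy · (3,5)O 2/6 unhappy · (3,6)X 3/6 ok · (3,7)X 2/4 ok
Row 4: (4,2)O 2/3 ok · (4,3)O 2/4 ok · (4,5)X 3/4 ok · (4,6)X 3/4 ok
Unsatisfied: (1,2), (3,2), (3,4), (3,5) — 4 in total.

4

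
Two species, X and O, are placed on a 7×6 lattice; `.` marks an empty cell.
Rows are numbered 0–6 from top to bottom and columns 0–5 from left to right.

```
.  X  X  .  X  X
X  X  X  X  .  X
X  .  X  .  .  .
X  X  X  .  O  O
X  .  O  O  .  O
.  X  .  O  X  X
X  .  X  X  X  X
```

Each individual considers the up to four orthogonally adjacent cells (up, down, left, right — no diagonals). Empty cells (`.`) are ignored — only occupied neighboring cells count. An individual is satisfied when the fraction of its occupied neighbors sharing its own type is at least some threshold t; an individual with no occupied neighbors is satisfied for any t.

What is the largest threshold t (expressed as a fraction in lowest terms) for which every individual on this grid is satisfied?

1/3

(0,1)X 2/2
(0,2)X 2/2
(0,4)X 1/1
(0,5)X 2/2
(1,0)X 2/2
(1,1)X 3/3
(1,2)X 4/4
(1,3)X 1/1
(1,5)X 1/1
(2,0)X 2/2
(2,2)X 2/2
(3,0)X 3/3
(3,1)X 2/2
(3,2)X 2/3
(3,4)O 1/1
(3,5)O 2/2
(4,0)X 1/1
(4,2)O 1/2
(4,3)O 2/2
(4,5)O 1/2
(5,1)X — no occupied neighbors
(5,3)O 1/3
(5,4)X 2/3
(5,5)X 2/3
(6,0)X — no occupied neighbors
(6,2)X 1/1
(6,3)X 2/3
(6,4)X 3/3
(6,5)X 2/2
The smallest same-type fraction is 1/3 at (5,3), which reduces to 1/3. Any threshold above that leaves this individual unsatisfied.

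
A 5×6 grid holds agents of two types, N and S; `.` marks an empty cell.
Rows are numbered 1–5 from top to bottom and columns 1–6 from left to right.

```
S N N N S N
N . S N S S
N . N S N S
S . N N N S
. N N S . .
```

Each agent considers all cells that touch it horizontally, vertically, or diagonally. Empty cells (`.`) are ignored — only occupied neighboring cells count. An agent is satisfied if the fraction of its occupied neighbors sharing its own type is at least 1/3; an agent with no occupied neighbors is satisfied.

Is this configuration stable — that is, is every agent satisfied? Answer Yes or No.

No

(1,1)S 0/2 not
(1,2)N 2/4 satisfied
(1,3)N 3/4 satisfied
(1,4)N 2/5 satisfied
(1,5)S 2/5 satisfied
(1,6)N 0/3 not
(2,1)N 2/3 satisfied
(2,3)S 1/6 not
(2,4)N 4/8 satisfied
(2,5)S 4/8 satisfied
(2,6)S 3/5 satisfied
(3,1)N 1/2 satisfied
(3,3)N 3/5 satisfied
(3,4)S 2/8 not
(3,5)N 3/8 satisfied
(3,6)S 3/5 satisfied
(4,1)S 0/2 not
(4,3)N 4/6 satisfied
(4,4)N 5/7 satisfied
(4,5)N 2/6 satisfied
(4,6)S 1/3 satisfied
(5,2)N 2/3 satisfied
(5,3)N 3/4 satisfied
(5,4)S 0/4 not
For instance (1,1) has only 0/2 same-type neighbors, below 1/3.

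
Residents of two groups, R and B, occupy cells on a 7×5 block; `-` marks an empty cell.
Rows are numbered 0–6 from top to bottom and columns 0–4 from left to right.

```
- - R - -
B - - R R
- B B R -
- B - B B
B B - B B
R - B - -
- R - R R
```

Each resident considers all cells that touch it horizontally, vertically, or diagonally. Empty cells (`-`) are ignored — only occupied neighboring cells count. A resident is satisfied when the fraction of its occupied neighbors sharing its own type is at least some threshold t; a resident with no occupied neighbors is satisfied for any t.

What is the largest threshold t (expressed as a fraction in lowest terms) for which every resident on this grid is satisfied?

(0,2)R 1/1
(1,0)B 1/1
(1,3)R 3/4
(1,4)R 2/2
(2,1)B 3/3
(2,2)B 3/5
(2,3)R 2/5
(3,1)B 4/4
(3,3)B 4/5
(3,4)B 3/4
(4,0)B 2/3
(4,1)B 3/4
(4,3)B 4/4
(4,4)B 3/3
(5,0)R 1/3
(5,2)B 2/4
(6,1)R 1/2
(6,3)R 1/2
(6,4)R 1/1
The smallest same-type fraction is 1/3 at (5,0), which reduces to 1/3. Any threshold above that leaves this resident unsatisfied.

1/3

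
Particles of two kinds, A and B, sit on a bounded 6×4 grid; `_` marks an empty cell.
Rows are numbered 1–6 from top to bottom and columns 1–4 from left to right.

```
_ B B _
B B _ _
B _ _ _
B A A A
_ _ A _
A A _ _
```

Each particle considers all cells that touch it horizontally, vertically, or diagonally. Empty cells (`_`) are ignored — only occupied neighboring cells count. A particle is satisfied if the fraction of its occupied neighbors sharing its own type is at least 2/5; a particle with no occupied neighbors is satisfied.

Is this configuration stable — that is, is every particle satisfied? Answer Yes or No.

Row 1: (1,2)B 3/3 ✓ · (1,3)B 2/2 ✓
Row 2: (2,1)B 3/3 ✓ · (2,2)B 4/4 ✓
Row 3: (3,1)B 3/4 ✓
Row 4: (4,1)B 1/2 ✓ · (4,2)A 2/4 ✓ · (4,3)A 3/3 ✓ · (4,4)A 2/2 ✓
Row 5: (5,3)A 4/4 ✓
Row 6: (6,1)A 1/1 ✓ · (6,2)A 2/2 ✓
All meet the threshold, so the configuration is stable.

Yes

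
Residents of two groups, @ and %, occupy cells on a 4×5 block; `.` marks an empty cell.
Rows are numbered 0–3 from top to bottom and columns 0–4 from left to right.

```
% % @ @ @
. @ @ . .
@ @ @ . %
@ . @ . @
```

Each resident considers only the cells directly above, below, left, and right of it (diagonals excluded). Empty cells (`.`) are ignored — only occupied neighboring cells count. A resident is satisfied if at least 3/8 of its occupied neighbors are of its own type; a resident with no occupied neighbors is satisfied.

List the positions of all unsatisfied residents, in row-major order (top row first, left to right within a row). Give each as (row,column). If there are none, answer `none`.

(0,0)% 1/1 satisfied
(0,1)% 1/3 not
(0,2)@ 2/3 satisfied
(0,3)@ 2/2 satisfied
(0,4)@ 1/1 satisfied
(1,1)@ 2/3 satisfied
(1,2)@ 3/3 satisfied
(2,0)@ 2/2 satisfied
(2,1)@ 3/3 satisfied
(2,2)@ 3/3 satisfied
(2,4)% 0/1 not
(3,0)@ 1/1 satisfied
(3,2)@ 1/1 satisfied
(3,4)@ 0/1 not

(0,1), (2,4), (3,4)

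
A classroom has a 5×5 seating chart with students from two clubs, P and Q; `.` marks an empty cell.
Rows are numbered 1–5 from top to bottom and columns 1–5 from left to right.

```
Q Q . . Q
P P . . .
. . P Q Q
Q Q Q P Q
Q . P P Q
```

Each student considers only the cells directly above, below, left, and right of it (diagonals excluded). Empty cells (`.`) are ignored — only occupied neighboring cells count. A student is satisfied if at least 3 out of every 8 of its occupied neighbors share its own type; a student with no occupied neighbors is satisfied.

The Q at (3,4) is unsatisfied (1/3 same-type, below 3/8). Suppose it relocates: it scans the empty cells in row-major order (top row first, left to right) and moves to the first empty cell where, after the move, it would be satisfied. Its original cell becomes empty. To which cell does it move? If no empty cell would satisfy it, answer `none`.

(1,3)

Vacating (3,4). Empty cells in order:
  (1,3): 1/1 same-type → satisfied — stop here.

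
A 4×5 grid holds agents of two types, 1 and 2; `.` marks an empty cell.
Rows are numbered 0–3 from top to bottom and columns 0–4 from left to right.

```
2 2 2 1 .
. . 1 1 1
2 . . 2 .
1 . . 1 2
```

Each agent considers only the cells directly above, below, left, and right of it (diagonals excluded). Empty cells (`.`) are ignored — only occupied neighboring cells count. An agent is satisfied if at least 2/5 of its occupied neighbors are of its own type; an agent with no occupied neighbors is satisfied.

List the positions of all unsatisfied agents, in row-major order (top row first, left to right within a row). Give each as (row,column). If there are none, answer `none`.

Row 0: (0,0)2 1/1 ✓ · (0,1)2 2/2 ✓ · (0,2)2 1/3 ✗ · (0,3)1 1/2 ✓
Row 1: (1,2)1 1/2 ✓ · (1,3)1 3/4 ✓ · (1,4)1 1/1 ✓
Row 2: (2,0)2 0/1 ✗ · (2,3)2 0/2 ✗
Row 3: (3,0)1 0/1 ✗ · (3,3)1 0/2 ✗ · (3,4)2 0/1 ✗

(0,2), (2,0), (2,3), (3,0), (3,3), (3,4)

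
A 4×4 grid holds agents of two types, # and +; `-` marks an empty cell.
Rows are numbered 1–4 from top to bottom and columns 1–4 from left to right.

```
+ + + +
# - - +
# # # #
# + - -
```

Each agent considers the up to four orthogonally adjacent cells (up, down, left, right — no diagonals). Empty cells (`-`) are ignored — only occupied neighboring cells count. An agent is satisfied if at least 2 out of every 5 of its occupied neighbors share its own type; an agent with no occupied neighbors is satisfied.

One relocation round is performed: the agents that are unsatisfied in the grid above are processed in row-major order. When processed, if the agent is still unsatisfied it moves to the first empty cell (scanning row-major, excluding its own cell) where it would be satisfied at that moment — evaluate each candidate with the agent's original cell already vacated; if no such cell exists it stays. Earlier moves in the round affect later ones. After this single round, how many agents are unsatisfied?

0

Initially unsatisfied (in order): (4,2).
  (4,2) → (2,3).
Resulting grid:
+ + + +
# - + +
# # # #
# - - -
All satisfied now.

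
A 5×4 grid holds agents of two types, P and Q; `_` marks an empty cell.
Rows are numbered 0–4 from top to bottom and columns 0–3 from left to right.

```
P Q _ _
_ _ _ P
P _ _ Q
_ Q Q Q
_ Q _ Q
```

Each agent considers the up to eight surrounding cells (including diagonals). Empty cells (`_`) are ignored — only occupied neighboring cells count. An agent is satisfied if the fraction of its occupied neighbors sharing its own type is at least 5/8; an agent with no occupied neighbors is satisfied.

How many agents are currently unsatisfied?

4

(0,0)P 0/1 not
(0,1)Q 0/1 not
(1,3)P 0/1 not
(2,0)P 0/1 not
(2,3)Q 2/3 satisfied
(3,1)Q 2/3 satisfied
(3,2)Q 5/5 satisfied
(3,3)Q 3/3 satisfied
(4,1)Q 2/2 satisfied
(4,3)Q 2/2 satisfied
Unsatisfied: (0,0), (0,1), (1,3), (2,0) — 4 in total.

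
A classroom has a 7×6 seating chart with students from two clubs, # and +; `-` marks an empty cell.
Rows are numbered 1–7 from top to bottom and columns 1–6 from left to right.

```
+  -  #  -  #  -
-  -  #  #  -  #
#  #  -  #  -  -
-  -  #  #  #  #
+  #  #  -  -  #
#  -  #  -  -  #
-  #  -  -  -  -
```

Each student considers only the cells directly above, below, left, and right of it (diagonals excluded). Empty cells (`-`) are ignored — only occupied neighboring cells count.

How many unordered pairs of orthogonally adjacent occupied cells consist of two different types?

Scan each occupied cell's neighbors to the right and below so each pair is counted once.
From row 1: 0 unlike of 1 pairs (running 0/1).
From row 2: 0 unlike of 2 pairs (running 0/3).
From row 3: 0 unlike of 2 pairs (running 0/5).
From row 4: 0 unlike of 5 pairs (running 0/10).
From row 5: 2 unlike of 5 pairs (running 2/15).
Total adjacent occupied pairs: 15; unlike-type pairs: 2.

2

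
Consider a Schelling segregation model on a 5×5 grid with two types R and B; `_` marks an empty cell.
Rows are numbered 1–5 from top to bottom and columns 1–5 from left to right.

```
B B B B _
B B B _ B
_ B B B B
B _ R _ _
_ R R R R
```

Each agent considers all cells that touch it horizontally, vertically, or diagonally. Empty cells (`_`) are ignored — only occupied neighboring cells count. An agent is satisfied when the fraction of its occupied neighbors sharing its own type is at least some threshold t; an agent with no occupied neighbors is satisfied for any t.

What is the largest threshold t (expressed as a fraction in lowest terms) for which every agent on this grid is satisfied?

(1,1)B 3/3
(1,2)B 5/5
(1,3)B 4/4
(1,4)B 3/3
(2,1)B 4/4
(2,2)B 7/7
(2,3)B 7/7
(2,5)B 3/3
(3,2)B 5/6
(3,3)B 4/5
(3,4)B 4/5
(3,5)B 2/2
(4,1)B 1/2
(4,3)R 3/6
(5,2)R 2/3
(5,3)R 3/3
(5,4)R 3/3
(5,5)R 1/1
The smallest same-type fraction is 1/2 at (4,1), which reduces to 1/2. Any threshold above that leaves this agent unsatisfied.

1/2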